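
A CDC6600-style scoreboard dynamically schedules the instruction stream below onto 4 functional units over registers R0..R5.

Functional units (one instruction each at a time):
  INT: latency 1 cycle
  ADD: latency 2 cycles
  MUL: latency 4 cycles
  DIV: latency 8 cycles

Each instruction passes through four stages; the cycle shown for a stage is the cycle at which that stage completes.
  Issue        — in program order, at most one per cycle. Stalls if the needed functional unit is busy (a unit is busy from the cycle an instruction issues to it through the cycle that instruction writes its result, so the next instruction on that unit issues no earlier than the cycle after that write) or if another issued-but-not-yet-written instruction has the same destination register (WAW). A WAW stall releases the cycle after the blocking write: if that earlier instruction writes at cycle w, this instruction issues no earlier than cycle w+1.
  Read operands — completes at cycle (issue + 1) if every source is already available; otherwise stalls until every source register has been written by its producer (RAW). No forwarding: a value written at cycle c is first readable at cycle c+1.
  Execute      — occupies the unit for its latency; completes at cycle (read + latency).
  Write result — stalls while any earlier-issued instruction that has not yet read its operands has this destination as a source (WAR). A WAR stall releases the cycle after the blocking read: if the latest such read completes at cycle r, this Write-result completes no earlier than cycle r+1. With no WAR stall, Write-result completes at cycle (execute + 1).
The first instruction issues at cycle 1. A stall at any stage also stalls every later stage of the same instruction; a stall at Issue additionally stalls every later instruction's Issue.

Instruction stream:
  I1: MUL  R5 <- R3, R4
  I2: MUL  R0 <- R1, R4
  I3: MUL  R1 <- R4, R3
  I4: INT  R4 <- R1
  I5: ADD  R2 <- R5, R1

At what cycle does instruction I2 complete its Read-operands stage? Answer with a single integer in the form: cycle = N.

1) issue 1, read 2, done 6, write 7
2) issue 8, read 9, done 13, write 14  <struct: MUL busy until I1 writes@7>
3) issue 15, read 16, done 20, write 21  <struct: MUL busy until I2 writes@14>
4) issue 16, read 22, done 23, write 24  <RAW R1: wait I3 write@21>
5) issue 17, read 22, done 24, write 25  <RAW R1: wait I3 write@21>

cycle = 9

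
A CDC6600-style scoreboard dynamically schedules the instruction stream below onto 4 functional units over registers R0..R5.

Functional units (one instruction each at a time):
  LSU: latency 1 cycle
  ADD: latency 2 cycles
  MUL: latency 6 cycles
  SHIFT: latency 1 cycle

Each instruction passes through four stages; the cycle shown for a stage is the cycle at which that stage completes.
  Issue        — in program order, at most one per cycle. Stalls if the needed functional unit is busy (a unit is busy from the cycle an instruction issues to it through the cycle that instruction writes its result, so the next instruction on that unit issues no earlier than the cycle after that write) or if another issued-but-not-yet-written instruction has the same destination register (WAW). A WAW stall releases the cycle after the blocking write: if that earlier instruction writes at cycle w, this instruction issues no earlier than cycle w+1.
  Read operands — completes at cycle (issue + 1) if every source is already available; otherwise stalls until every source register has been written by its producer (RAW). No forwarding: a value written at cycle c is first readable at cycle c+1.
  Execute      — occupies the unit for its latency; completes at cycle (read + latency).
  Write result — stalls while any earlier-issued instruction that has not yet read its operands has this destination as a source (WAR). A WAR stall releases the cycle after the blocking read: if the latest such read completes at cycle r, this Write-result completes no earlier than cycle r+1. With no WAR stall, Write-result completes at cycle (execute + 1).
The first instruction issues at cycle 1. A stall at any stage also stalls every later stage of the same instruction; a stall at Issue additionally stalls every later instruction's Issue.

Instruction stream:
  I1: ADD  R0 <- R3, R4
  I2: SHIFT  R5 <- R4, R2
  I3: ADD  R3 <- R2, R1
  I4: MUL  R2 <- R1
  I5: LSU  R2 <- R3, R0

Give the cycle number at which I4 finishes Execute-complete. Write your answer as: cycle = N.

1) issue 1, read 2, done 4, write 5
2) issue 2, read 3, done 4, write 5
3) issue 6, read 7, done 9, write 10  <struct: ADD busy until I1 writes@5>
4) issue 7, read 8, done 14, write 15
5) issue 16, read 17, done 18, write 19  <WAW R2: wait I4 write@15>

cycle = 14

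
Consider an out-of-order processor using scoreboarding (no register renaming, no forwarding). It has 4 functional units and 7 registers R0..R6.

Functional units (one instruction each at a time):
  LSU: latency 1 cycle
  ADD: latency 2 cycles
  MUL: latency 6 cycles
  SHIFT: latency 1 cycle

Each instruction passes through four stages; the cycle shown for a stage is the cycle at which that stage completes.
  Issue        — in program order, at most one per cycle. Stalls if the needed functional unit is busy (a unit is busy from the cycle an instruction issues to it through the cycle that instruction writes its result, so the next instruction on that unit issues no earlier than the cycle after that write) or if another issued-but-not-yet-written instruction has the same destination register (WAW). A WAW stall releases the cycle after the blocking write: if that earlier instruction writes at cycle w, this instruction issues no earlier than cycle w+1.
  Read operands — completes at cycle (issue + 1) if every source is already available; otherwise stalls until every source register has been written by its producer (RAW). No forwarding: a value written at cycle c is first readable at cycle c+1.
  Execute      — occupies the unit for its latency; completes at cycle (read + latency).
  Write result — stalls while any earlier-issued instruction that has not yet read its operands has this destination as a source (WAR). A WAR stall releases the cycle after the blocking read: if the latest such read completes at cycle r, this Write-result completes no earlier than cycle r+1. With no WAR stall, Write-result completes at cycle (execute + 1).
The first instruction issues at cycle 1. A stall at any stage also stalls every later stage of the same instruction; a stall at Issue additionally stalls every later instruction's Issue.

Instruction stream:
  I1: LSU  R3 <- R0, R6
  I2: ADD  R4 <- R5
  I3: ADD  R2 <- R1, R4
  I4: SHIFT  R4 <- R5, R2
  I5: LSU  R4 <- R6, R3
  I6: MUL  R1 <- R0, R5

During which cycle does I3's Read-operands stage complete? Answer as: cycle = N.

I1 -> (1, 2, 3, 4)
I2 -> (2, 3, 5, 6)
I3 -> (7, 8, 10, 11)  // struct: ADD busy until I2 writes@6
I4 -> (8, 12, 13, 14)  // RAW R2: wait I3 write@11
I5 -> (15, 16, 17, 18)  // WAW R4: wait I4 write@14
I6 -> (16, 17, 23, 24)

cycle = 8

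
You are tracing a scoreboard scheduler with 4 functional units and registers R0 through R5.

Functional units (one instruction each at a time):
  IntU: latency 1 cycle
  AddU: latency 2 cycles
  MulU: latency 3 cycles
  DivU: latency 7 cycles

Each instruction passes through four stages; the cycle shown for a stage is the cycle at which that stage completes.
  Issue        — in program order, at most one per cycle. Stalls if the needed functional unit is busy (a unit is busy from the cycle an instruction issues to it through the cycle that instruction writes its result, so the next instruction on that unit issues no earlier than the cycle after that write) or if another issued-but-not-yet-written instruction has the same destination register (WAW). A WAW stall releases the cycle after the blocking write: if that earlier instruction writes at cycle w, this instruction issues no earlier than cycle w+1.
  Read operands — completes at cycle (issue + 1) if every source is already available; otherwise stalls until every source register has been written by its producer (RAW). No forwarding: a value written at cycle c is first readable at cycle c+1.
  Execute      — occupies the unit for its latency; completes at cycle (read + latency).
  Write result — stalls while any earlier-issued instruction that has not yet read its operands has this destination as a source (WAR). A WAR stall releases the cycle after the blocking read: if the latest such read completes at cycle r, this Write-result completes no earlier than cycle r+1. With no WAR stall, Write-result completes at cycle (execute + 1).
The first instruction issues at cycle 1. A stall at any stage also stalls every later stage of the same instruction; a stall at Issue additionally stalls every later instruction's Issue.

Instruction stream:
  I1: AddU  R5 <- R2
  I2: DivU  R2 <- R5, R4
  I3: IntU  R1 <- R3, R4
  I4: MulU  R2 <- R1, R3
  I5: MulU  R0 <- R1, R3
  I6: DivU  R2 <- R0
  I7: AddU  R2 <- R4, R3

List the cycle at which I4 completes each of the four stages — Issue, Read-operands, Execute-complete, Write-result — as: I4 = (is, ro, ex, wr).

I1 -> (1, 2, 4, 5)
I2 -> (2, 6, 13, 14)  // RAW R5: wait I1 write@5
I3 -> (3, 4, 5, 6)
I4 -> (15, 16, 19, 20)  // WAW R2: wait I2 write@14
I5 -> (21, 22, 25, 26)  // struct: MulU busy until I4 writes@20
I6 -> (22, 27, 34, 35)  // RAW R0: wait I5 write@26
I7 -> (36, 37, 39, 40)  // WAW R2: wait I6 write@35

I4 = (15, 16, 19, 20)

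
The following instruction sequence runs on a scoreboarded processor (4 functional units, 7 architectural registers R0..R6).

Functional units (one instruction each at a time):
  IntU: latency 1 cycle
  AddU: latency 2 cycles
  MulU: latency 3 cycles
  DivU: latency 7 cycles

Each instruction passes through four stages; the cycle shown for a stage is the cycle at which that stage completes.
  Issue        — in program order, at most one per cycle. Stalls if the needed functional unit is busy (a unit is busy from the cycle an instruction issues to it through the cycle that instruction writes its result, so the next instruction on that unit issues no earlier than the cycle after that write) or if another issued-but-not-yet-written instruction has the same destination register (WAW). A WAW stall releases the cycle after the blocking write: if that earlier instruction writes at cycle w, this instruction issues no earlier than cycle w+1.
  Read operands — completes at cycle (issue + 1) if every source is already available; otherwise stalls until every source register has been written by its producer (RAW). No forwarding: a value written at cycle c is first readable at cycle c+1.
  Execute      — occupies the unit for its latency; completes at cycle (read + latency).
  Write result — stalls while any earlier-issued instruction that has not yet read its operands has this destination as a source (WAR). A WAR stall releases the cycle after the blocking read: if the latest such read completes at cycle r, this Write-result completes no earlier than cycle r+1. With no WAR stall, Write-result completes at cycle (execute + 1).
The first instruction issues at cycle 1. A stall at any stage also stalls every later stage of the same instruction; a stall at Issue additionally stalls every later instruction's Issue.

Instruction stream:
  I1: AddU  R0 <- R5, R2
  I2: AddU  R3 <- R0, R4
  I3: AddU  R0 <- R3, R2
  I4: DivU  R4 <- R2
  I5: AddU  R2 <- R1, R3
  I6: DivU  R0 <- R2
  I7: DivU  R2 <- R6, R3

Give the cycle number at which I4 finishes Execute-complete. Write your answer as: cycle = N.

cycle = 20

I1: IS=1 RO=2 EX=4 WR=5
I2: IS=6 RO=7 EX=9 WR=10  [struct: AddU busy until I1 writes@5]
I3: IS=11 RO=12 EX=14 WR=15  [struct: AddU busy until I2 writes@10]
I4: IS=12 RO=13 EX=20 WR=21
I5: IS=16 RO=17 EX=19 WR=20  [struct: AddU busy until I3 writes@15]
I6: IS=22 RO=23 EX=30 WR=31  [struct: DivU busy until I4 writes@21]
I7: IS=32 RO=33 EX=40 WR=41  [struct: DivU busy until I6 writes@31]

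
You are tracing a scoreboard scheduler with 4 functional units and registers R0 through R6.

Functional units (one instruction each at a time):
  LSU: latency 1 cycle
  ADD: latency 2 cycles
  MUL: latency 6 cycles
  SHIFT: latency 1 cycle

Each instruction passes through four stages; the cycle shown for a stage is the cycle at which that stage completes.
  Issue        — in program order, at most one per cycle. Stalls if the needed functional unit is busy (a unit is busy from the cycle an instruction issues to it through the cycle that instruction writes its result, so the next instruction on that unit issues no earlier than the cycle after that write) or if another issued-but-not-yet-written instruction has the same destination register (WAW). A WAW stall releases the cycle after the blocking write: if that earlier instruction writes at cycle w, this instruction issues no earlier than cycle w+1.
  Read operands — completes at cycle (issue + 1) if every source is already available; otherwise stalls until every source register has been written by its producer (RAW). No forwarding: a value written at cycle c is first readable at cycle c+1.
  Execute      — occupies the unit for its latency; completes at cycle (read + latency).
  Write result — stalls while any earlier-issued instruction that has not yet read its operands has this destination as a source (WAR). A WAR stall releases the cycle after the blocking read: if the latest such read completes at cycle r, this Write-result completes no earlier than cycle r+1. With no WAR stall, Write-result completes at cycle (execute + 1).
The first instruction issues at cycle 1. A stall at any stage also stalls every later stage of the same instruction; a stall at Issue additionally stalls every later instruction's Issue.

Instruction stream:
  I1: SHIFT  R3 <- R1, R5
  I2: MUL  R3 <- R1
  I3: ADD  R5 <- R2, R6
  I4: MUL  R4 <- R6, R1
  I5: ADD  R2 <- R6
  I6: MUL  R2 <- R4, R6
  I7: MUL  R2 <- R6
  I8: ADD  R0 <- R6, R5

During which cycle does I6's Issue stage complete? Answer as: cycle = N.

I1: IS=1 RO=2 EX=3 WR=4
I2: IS=5 RO=6 EX=12 WR=13  [WAW R3: wait I1 write@4]
I3: IS=6 RO=7 EX=9 WR=10
I4: IS=14 RO=15 EX=21 WR=22  [struct: MUL busy until I2 writes@13]
I5: IS=15 RO=16 EX=18 WR=19
I6: IS=23 RO=24 EX=30 WR=31  [struct: MUL busy until I4 writes@22]
I7: IS=32 RO=33 EX=39 WR=40  [struct: MUL busy until I6 writes@31]
I8: IS=33 RO=34 EX=36 WR=37

cycle = 23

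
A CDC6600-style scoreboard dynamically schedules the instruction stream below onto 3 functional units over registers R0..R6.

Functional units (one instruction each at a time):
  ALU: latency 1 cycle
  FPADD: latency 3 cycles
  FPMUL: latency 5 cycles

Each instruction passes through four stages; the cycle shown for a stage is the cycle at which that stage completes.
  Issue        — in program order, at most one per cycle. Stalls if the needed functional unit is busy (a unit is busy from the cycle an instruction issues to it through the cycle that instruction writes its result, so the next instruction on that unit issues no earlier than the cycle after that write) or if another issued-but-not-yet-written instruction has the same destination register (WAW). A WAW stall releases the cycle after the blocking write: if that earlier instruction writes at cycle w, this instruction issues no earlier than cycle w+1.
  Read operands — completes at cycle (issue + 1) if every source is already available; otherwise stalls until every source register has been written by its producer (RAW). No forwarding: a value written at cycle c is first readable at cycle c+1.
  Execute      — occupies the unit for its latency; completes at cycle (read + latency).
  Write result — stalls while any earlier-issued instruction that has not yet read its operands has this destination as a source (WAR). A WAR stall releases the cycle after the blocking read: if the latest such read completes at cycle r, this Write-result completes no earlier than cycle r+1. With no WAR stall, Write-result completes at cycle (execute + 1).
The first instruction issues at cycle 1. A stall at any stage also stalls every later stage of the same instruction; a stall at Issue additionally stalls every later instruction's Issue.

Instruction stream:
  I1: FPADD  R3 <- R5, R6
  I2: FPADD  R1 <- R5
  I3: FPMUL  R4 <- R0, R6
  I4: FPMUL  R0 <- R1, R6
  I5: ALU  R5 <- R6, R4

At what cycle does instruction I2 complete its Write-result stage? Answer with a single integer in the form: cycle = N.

cycle = 12

  I1 | 1 | 2 | 5 | 6
  I2 | 7 | 8 | 11 | 12   struct: FPADD busy until I1 writes@6
  I3 | 8 | 9 | 14 | 15
  I4 | 16 | 17 | 22 | 23   struct: FPMUL busy until I3 writes@15
  I5 | 17 | 18 | 19 | 20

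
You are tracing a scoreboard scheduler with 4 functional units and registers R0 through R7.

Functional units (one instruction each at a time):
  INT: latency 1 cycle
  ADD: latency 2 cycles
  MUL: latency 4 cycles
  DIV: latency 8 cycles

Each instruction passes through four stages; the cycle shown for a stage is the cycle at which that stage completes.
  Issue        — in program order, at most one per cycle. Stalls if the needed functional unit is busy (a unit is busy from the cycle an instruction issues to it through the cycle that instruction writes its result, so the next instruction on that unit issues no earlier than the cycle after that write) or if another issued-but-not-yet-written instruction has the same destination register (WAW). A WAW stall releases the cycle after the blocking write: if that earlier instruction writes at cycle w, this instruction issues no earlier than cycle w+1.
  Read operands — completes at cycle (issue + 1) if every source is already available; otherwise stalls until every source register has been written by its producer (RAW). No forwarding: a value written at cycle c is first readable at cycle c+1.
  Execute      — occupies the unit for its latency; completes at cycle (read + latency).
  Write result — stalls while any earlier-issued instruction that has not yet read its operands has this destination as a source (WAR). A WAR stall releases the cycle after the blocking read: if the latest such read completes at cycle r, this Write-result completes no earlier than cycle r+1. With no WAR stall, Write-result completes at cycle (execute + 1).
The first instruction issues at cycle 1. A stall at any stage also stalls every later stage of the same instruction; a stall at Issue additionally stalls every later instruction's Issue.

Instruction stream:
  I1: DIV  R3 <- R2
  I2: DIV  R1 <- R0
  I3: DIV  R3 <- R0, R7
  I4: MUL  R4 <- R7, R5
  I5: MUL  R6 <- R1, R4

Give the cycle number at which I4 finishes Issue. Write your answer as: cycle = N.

t=1  I1 dispatched to DIV
t=2  I1 operands ready
t=10  I1 complete
t=11  R3←I1
t=12  I2 dispatched to DIV
t=13  I2 operands ready
t=21  I2 complete
t=22  R1←I2
t=23  I3 dispatched to DIV
t=24  I3 operands ready · I4 dispatched to MUL
t=25  I4 operands ready
t=29  I4 complete
t=30  R4←I4
t=31  I5 dispatched to MUL
t=32  I3 complete · I5 operands ready
t=33  R3←I3
t=36  I5 complete
t=37  R6←I5

cycle = 24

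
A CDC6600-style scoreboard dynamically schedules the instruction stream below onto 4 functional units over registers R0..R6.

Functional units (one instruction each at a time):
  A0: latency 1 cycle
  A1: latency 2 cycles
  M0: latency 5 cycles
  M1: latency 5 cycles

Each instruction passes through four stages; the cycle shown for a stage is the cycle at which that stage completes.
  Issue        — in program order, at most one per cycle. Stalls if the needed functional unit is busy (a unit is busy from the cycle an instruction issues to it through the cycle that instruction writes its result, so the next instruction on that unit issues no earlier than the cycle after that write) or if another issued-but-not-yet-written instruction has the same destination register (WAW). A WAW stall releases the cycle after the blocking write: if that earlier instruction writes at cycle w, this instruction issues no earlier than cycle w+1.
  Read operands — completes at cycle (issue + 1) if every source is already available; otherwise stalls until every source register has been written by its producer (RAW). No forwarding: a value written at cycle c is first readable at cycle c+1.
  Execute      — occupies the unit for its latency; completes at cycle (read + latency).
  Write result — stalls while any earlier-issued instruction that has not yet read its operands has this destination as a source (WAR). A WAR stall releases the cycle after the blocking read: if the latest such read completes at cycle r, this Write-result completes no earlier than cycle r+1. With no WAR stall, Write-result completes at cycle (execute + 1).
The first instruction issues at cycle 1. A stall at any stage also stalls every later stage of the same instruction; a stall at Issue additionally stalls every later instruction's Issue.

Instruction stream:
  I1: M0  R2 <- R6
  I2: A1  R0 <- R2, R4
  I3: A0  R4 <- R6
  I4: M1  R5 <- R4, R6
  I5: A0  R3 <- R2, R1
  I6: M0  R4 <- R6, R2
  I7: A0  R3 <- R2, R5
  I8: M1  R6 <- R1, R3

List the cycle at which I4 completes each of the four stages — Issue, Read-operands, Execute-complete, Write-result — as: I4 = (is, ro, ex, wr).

I4 = (4, 11, 16, 17)

I1  is:1  ro:2  ex:7  wr:8
I2  is:2  ro:9  ex:11  wr:12  — RAW R2: wait I1 write@8
I3  is:3  ro:4  ex:5  wr:10  — WAR R4: wait I2 read@9
I4  is:4  ro:11  ex:16  wr:17  — RAW R4: wait I3 write@10
I5  is:11  ro:12  ex:13  wr:14  — struct: A0 busy until I3 writes@10
I6  is:12  ro:13  ex:18  wr:19
I7  is:15  ro:18  ex:19  wr:20  — struct: A0 busy until I5 writes@14, RAW R5: wait I4 write@17
I8  is:18  ro:21  ex:26  wr:27  — struct: M1 busy until I4 writes@17, RAW R3: wait I7 write@20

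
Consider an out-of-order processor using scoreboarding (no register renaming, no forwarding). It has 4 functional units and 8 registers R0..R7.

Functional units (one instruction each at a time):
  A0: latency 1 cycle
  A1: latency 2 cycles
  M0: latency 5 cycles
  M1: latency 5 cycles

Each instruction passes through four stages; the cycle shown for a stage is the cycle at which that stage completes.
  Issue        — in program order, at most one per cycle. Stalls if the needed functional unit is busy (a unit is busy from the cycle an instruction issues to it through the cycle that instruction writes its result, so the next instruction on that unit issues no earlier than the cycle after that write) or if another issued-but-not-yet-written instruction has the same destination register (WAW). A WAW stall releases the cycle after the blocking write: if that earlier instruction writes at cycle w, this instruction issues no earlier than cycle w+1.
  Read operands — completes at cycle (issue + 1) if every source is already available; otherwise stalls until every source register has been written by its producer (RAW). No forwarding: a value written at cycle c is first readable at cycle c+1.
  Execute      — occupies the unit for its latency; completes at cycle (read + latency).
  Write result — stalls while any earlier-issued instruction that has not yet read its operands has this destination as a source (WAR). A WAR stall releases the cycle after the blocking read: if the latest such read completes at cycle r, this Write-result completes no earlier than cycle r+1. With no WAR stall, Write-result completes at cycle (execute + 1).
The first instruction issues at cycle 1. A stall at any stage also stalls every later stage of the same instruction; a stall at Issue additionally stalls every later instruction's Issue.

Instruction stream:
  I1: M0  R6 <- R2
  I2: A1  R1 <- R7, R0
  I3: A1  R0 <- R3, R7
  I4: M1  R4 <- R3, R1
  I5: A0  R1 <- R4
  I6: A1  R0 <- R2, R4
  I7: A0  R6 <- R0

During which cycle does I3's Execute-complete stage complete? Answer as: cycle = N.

cycle = 10

t=1  I1 issues→M0
t=2  I1 reads; I2 issues→A1
t=3  I2 reads
t=5  I2 exec-done
t=6  I2 writes R1
t=7  I1 exec-done; I3 issues→A1
t=8  I1 writes R6; I3 reads; I4 issues→M1
t=9  I4 reads; I5 issues→A0
t=10  I3 exec-done
t=11  I3 writes R0
t=12  I6 issues→A1
t=14  I4 exec-done
t=15  I4 writes R4
t=16  I5 reads; I6 reads
t=17  I5 exec-done
t=18  I5 writes R1; I6 exec-done
t=19  I6 writes R0; I7 issues→A0
t=20  I7 reads
t=21  I7 exec-done
t=22  I7 writes R6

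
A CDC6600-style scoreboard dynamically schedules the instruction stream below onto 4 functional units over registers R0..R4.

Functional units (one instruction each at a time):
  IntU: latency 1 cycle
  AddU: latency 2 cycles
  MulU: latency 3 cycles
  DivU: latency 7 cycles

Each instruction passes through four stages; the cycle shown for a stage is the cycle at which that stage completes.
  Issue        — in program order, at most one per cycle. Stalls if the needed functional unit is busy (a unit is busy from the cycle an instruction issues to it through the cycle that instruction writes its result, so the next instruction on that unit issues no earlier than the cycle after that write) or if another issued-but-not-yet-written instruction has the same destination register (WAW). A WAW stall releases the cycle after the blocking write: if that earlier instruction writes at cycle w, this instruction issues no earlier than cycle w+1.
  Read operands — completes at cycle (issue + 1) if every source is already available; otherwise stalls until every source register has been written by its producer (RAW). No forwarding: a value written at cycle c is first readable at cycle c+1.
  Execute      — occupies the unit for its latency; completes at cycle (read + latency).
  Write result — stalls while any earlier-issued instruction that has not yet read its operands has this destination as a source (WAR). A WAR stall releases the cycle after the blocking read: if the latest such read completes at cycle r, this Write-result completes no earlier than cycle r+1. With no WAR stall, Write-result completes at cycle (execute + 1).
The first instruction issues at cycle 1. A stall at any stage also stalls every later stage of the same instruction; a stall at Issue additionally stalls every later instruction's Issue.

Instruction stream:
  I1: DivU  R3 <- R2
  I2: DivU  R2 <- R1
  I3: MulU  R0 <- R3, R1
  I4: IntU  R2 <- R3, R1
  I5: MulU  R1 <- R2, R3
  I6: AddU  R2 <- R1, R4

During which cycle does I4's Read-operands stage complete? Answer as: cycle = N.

t=1  I1 issues→DivU
t=2  I1 reads
t=9  I1 exec-done
t=10  I1 writes R3
t=11  I2 issues→DivU
t=12  I2 reads, I3 issues→MulU
t=13  I3 reads
t=16  I3 exec-done
t=17  I3 writes R0
t=19  I2 exec-done
t=20  I2 writes R2
t=21  I4 issues→IntU
t=22  I4 reads, I5 issues→MulU
t=23  I4 exec-done
t=24  I4 writes R2
t=25  I5 reads, I6 issues→AddU
t=28  I5 exec-done
t=29  I5 writes R1
t=30  I6 reads
t=32  I6 exec-done
t=33  I6 writes R2

cycle = 22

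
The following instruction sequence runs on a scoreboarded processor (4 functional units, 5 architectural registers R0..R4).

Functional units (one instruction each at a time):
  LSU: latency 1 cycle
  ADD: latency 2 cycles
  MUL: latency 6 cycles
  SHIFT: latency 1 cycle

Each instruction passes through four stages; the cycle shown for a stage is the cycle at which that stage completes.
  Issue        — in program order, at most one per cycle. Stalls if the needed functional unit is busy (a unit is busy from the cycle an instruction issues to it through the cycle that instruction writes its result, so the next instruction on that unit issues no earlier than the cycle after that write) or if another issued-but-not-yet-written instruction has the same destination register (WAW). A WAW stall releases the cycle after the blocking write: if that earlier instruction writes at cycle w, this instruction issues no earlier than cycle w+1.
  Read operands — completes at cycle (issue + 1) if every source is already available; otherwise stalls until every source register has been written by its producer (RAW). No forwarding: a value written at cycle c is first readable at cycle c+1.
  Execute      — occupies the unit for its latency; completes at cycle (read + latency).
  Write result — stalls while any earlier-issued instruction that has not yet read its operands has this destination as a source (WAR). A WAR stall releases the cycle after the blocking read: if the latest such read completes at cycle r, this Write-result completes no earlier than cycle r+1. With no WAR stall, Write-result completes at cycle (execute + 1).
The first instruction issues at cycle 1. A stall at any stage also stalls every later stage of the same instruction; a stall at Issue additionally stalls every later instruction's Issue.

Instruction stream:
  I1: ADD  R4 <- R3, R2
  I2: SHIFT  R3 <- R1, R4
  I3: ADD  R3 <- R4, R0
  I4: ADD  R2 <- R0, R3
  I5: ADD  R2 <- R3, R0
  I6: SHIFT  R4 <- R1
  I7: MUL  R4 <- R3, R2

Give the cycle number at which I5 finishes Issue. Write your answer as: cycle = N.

I1: IS=1 RO=2 EX=4 WR=5
I2: IS=2 RO=6 EX=7 WR=8  [RAW R4: wait I1 write@5]
I3: IS=9 RO=10 EX=12 WR=13  [WAW R3: wait I2 write@8]
I4: IS=14 RO=15 EX=17 WR=18  [struct: ADD busy until I3 writes@13]
I5: IS=19 RO=20 EX=22 WR=23  [struct: ADD busy until I4 writes@18]
I6: IS=20 RO=21 EX=22 WR=23
I7: IS=24 RO=25 EX=31 WR=32  [WAW R4: wait I6 write@23]

cycle = 19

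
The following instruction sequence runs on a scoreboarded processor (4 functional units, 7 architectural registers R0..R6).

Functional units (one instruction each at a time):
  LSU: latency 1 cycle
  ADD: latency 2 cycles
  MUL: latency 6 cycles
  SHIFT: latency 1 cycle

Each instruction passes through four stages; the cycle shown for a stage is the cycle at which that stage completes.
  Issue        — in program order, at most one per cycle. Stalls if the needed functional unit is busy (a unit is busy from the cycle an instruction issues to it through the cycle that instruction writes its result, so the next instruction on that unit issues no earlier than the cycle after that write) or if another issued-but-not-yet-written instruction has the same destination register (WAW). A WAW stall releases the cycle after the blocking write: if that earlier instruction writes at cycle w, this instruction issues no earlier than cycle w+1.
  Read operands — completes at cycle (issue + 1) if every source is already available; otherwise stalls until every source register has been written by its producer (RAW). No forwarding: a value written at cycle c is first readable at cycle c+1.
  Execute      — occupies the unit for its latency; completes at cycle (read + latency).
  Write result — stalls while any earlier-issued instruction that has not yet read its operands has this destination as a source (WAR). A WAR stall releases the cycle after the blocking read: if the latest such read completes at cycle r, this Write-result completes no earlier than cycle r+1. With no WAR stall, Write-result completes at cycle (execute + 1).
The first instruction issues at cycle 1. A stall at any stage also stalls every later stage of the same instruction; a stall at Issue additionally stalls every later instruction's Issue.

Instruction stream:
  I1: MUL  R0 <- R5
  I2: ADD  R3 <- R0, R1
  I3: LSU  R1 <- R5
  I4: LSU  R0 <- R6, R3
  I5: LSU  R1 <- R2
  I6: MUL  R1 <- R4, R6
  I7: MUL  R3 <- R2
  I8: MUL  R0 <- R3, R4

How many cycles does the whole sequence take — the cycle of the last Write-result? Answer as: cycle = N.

cycle = 47

1) issue 1, read 2, done 8, write 9
2) issue 2, read 10, done 12, write 13  <RAW R0: wait I1 write@9>
3) issue 3, read 4, done 5, write 11  <WAR R1: wait I2 read@10>
4) issue 12, read 14, done 15, write 16  <struct: LSU busy until I3 writes@11 / RAW R3: wait I2 write@13>
5) issue 17, read 18, done 19, write 20  <struct: LSU busy until I4 writes@16>
6) issue 21, read 22, done 28, write 29  <WAW R1: wait I5 write@20>
7) issue 30, read 31, done 37, write 38  <struct: MUL busy until I6 writes@29>
8) issue 39, read 40, done 46, write 47  <struct: MUL busy until I7 writes@38>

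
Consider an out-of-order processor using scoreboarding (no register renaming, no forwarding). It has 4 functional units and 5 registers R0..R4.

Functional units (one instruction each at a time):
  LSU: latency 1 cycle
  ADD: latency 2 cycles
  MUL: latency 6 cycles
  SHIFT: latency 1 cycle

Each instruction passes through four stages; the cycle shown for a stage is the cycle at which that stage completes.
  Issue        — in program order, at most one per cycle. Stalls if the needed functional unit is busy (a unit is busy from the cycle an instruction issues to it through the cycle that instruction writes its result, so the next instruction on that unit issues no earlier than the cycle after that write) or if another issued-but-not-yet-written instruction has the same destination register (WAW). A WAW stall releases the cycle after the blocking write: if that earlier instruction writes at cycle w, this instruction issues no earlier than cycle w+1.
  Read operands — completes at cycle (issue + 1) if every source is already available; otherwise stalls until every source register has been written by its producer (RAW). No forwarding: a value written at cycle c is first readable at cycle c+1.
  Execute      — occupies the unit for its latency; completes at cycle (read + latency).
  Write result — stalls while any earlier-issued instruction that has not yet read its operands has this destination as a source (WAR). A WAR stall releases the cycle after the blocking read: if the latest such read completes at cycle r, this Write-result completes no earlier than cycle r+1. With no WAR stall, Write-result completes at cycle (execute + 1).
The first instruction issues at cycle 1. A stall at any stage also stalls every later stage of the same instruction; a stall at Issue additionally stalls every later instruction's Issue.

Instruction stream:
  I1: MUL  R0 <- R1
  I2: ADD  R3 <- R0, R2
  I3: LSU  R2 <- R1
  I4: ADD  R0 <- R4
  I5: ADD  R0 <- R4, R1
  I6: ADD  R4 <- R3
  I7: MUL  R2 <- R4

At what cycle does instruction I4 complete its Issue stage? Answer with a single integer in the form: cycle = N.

cycle = 14

cycle 1: issue I1 (MUL)
cycle 2: I1 read-ops; issue I2 (ADD)
cycle 3: issue I3 (LSU)
cycle 4: I3 read-ops
cycle 5: I3 finished on LSU
cycle 8: I1 finished on MUL
cycle 9: I1→R0
cycle 10: I2 read-ops
cycle 11: I3→R2
cycle 12: I2 finished on ADD
cycle 13: I2→R3
cycle 14: issue I4 (ADD)
cycle 15: I4 read-ops
cycle 17: I4 finished on ADD
cycle 18: I4→R0
cycle 19: issue I5 (ADD)
cycle 20: I5 read-ops
cycle 22: I5 finished on ADD
cycle 23: I5→R0
cycle 24: issue I6 (ADD)
cycle 25: I6 read-ops; issue I7 (MUL)
cycle 27: I6 finished on ADD
cycle 28: I6→R4
cycle 29: I7 read-ops
cycle 35: I7 finished on MUL
cycle 36: I7→R2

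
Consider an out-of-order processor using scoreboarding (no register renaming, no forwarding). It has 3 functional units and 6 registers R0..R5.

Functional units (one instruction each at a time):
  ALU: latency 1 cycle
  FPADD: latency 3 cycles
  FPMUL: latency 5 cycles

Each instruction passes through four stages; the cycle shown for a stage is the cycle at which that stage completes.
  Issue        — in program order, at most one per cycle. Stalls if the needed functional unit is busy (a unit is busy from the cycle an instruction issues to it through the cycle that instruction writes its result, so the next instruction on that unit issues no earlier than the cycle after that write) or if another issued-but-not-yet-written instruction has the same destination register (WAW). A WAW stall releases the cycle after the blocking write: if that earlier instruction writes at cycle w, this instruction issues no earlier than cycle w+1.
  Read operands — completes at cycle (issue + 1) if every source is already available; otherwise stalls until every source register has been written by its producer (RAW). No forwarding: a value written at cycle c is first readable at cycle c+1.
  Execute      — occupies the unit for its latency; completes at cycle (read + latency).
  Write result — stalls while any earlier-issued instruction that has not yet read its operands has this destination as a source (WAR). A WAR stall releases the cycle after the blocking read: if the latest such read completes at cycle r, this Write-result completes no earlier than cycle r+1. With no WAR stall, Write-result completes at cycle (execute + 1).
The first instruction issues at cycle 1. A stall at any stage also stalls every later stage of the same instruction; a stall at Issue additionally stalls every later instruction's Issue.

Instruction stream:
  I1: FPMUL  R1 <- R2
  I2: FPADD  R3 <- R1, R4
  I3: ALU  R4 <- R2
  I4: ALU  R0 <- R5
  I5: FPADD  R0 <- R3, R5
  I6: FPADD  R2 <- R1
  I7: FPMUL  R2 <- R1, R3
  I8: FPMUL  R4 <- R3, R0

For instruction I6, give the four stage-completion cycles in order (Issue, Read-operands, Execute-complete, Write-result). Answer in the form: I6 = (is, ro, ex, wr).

cycle 1: I1 dispatched to FPMUL
cycle 2: I1 operands ready; I2 dispatched to FPADD
cycle 3: I3 dispatched to ALU
cycle 4: I3 operands ready
cycle 5: I3 complete
cycle 7: I1 complete
cycle 8: R1←I1
cycle 9: I2 operands ready
cycle 10: R4←I3
cycle 11: I4 dispatched to ALU
cycle 12: I2 complete; I4 operands ready
cycle 13: R3←I2; I4 complete
cycle 14: R0←I4
cycle 15: I5 dispatched to FPADD
cycle 16: I5 operands ready
cycle 19: I5 complete
cycle 20: R0←I5
cycle 21: I6 dispatched to FPADD
cycle 22: I6 operands ready
cycle 25: I6 complete
cycle 26: R2←I6
cycle 27: I7 dispatched to FPMUL
cycle 28: I7 operands ready
cycle 33: I7 complete
cycle 34: R2←I7
cycle 35: I8 dispatched to FPMUL
cycle 36: I8 operands ready
cycle 41: I8 complete
cycle 42: R4←I8

I6 = (21, 22, 25, 26)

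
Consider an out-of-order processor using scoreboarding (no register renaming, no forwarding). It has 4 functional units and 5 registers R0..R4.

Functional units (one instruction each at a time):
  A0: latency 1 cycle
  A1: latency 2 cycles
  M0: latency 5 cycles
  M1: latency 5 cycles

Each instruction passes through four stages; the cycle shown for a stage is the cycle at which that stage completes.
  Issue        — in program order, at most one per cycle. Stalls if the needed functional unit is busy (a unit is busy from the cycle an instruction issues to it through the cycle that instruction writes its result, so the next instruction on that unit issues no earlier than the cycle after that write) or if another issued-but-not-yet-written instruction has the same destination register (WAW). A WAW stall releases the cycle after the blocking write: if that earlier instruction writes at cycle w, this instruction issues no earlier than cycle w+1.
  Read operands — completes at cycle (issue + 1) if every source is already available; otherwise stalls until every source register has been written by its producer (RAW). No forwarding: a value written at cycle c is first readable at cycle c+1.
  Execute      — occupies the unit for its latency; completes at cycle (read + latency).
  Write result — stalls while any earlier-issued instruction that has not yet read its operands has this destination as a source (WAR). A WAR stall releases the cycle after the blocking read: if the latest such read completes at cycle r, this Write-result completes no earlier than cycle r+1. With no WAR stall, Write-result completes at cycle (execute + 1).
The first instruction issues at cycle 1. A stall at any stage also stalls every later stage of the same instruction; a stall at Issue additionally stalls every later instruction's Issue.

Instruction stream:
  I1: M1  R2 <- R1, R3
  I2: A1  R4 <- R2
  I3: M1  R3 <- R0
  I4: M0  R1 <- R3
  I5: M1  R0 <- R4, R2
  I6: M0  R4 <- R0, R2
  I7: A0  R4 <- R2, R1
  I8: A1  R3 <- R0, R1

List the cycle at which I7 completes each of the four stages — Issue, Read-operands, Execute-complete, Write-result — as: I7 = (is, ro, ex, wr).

I1 -> (1, 2, 7, 8)
I2 -> (2, 9, 11, 12)  // RAW R2: wait I1 write@8
I3 -> (9, 10, 15, 16)  // struct: M1 busy until I1 writes@8
I4 -> (10, 17, 22, 23)  // RAW R3: wait I3 write@16
I5 -> (17, 18, 23, 24)  // struct: M1 busy until I3 writes@16
I6 -> (24, 25, 30, 31)  // struct: M0 busy until I4 writes@23
I7 -> (32, 33, 34, 35)  // WAW R4: wait I6 write@31
I8 -> (33, 34, 36, 37)

I7 = (32, 33, 34, 35)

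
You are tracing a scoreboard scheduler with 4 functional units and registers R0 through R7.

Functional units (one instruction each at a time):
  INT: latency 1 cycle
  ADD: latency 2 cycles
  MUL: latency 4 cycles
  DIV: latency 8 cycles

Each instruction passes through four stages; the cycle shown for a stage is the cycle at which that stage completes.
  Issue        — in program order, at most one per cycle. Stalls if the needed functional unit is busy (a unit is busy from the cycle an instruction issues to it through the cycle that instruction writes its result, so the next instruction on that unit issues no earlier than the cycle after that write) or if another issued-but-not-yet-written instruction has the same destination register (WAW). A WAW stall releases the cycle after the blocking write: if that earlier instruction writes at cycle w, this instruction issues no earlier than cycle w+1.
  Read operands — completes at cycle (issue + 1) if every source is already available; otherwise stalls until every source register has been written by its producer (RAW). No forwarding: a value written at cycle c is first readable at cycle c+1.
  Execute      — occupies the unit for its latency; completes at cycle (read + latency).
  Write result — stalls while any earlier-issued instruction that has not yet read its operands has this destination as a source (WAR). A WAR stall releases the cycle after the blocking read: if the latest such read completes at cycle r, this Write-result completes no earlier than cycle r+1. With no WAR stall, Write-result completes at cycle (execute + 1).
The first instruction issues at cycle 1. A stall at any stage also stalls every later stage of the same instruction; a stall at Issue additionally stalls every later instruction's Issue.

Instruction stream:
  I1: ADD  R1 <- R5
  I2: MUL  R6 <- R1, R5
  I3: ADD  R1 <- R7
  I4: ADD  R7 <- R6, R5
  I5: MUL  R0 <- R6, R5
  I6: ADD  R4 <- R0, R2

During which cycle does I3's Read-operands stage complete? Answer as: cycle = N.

[I1] 1/2/4/5
[I2] 2/6/10/11  (RAW R1: wait I1 write@5)
[I3] 6/7/9/10  (struct: ADD busy until I1 writes@5)
[I4] 11/12/14/15  (struct: ADD busy until I3 writes@10)
[I5] 12/13/17/18
[I6] 16/19/21/22  (struct: ADD busy until I4 writes@15; RAW R0: wait I5 write@18)

cycle = 7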